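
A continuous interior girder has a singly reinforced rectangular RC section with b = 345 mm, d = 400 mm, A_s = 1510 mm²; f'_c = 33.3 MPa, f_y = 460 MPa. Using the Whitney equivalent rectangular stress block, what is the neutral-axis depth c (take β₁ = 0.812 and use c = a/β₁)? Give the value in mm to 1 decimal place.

c ≈ 87.6 mm

T = A_s f_y = 1510 × 460 = 694600 N = 694.6 kN.
Setting C = 0.85 f'_c a b equal to T: a = 694600/(0.85 × 33.3 × 345) = 71.130 mm.
With β₁ = 0.812, c = a/β₁ = 71.130/0.812 = 87.6 mm.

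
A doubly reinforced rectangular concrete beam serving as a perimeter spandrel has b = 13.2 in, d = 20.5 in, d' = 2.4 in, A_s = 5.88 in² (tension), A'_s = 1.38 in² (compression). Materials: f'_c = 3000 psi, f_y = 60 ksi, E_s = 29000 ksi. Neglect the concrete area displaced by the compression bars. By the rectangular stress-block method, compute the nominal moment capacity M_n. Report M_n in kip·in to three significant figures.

M_n ≈ 5950 kip·in

Assume both steels yield.
a = (A_s − A'_s) f_y/(0.85 f'_c b) = (5.88 − 1.38) × 60/(0.85 × 3 × 13.2) = 8.021 in.
c = a/β₁ = 8.021/0.85 = 9.436 in; ε'_s = 0.003(c − d')/c = 0.0022 ≥ ε_y = 0.0021, so the compression steel yields.
M_n = (A_s − A'_s) f_y (d − a/2) + A'_s f_y (d − d') = 270 × (20.5 − 4.0105) + 82.8 × (20.5 − 2.4) = 4452.2 + 1498.7 = 5950.9 kip·in.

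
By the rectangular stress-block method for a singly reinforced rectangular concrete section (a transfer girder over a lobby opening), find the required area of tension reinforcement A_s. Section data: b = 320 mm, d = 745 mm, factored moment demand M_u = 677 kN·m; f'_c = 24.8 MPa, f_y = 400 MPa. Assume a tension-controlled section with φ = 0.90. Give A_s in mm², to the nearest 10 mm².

M_n = M_u/φ = 677/0.90 = 752.222 kN·m.
With M_n = 0.85 f'_c a b (d − a/2), solve the quadratic for a:
a = d − √(d² − 2M_n/(0.85 f'_c b)) = 745 − √(745² − 2 × 752.222×10⁶/(0.85 × 24.8 × 320)) = 168.81 mm.
A_s = 0.85 f'_c a b / f_y = 0.85 × 24.8 × 168.81 × 320 / 400 = 2846.8 mm².

A_s ≈ 2850 mm²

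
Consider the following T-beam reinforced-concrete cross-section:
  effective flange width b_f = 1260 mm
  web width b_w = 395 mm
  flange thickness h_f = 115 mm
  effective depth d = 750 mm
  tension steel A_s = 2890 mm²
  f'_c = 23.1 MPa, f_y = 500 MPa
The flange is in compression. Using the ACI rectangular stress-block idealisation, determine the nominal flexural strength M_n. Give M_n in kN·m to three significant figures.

M_n ≈ 1040 kN·m

Tension: T = A_s f_y = 2890 × 500 = 1445000 N.
Try a within the flange: a = T/(0.85 f'_c b_f) = 1445000/(0.85 × 23.1 × 1260) = 58.41 mm.
Since a = 58.41 ≤ h_f = 115 mm, the stress block lies entirely in the flange; analyse as a rectangular beam of width b_f.
M_n = T(d − a/2) = 1445000 × (750 − 29.205) = 1041.55 × 10⁶ N·mm.
M_n = 1041.55 kN·m.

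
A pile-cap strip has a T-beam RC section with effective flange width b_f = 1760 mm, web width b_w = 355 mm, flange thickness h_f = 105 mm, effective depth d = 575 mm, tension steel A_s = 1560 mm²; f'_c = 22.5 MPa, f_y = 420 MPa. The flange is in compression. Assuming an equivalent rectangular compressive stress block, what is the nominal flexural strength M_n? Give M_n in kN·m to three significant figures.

M_n ≈ 370 kN·m

Tension: T = A_s f_y = 1560 × 420 = 655200 N.
Try a within the flange: a = T/(0.85 f'_c b_f) = 655200/(0.85 × 22.5 × 1760) = 19.47 mm.
Since a = 19.47 ≤ h_f = 105 mm, the stress block lies entirely in the flange; analyse as a rectangular beam of width b_f.
M_n = T(d − a/2) = 655200 × (575 − 9.735) = 370.36 × 10⁶ N·mm.
M_n = 370.36 kN·m.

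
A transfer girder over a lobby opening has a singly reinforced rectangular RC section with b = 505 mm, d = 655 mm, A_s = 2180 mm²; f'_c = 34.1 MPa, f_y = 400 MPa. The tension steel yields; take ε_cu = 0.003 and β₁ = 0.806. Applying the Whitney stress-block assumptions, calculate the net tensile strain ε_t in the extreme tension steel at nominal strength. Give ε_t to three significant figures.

ε_t ≈ 0.0236

a = A_s f_y/(0.85 f'_c b) = 59.57 mm.
β₁ = 0.806, so c = a/β₁ = 59.57/0.806 = 73.91 mm.
From the linear strain diagram with ε_cu = 0.003: ε_t = 0.003 (d − c)/c = 0.003 × (655 − 73.91)/73.91 = 0.0236.
Since ε_t ≥ 0.005, the section is tension-controlled.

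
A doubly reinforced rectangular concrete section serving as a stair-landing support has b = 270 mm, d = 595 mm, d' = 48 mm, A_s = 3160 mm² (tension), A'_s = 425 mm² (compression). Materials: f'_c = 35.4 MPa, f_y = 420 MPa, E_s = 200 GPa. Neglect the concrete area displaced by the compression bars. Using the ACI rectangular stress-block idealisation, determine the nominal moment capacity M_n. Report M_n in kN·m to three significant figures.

M_n ≈ 700 kN·m

Assume both tension and compression steel yield.
Net tension couple steel: A_s − A'_s = 2735 mm².
a = (A_s − A'_s) f_y / (0.85 f'_c b) = 1148700/(0.85 × 35.4 × 270) = 141.39 mm.
c = a/β₁ = 141.39/0.797 = 177.40 mm; ε'_s = 0.003(c − d')/c = 0.0022 ≥ f_y/E_s = 0.0021, so compression steel does yield.
M_n = (A_s − A'_s) f_y (d − a/2) + A'_s f_y (d − d') = [1148700 × (595 − 70.695) + 178500 × (595 − 48)] × 10⁻⁶ = 602.27 + 97.64 = 699.91 kN·m.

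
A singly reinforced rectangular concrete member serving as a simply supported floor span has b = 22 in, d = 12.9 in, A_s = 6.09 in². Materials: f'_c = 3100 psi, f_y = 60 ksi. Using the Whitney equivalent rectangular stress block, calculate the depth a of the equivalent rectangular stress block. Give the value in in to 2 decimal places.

a ≈ 6.30 in

T = A_s f_y = 6.09 × 60 = 365.4 kips.
a = T/(0.85 f'_c b) = 365.4/(0.85 × 3.1 × 22) = 6.30 in.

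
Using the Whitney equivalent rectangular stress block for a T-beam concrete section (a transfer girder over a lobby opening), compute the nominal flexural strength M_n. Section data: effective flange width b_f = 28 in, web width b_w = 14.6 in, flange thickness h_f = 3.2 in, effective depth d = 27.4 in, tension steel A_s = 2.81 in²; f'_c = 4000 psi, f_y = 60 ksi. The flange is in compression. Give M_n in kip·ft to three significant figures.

Tension: T = A_s f_y = 2.81 × 60 = 168.6 kips.
Try a within the flange: a = T/(0.85 f'_c b_f) = 168.6/(0.85 × 4 × 28) = 1.771 in.
Since a = 1.771 ≤ h_f = 3.2 in, the stress block lies entirely in the flange; analyse as a rectangular beam of width b_f.
M_n = T(d − a/2) = 168.6 × (27.4 − 0.8855) = 4470.3 kip·in.
M_n = 4470.3/12 = 372.53 kip·ft.

M_n ≈ 373 kip·ft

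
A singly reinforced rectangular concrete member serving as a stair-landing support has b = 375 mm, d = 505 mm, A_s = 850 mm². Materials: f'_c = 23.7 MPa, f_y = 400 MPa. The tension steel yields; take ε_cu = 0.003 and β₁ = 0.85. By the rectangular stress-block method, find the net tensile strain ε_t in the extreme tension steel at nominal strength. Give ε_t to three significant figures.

ε_t ≈ 0.0256

a = A_s f_y/(0.85 f'_c b) = 45.01 mm.
β₁ = 0.85, so c = a/β₁ = 45.01/0.85 = 52.95 mm.
From the linear strain diagram with ε_cu = 0.003: ε_t = 0.003 (d − c)/c = 0.003 × (505 − 52.95)/52.95 = 0.0256.
Since ε_t ≥ 0.005, the section is tension-controlled.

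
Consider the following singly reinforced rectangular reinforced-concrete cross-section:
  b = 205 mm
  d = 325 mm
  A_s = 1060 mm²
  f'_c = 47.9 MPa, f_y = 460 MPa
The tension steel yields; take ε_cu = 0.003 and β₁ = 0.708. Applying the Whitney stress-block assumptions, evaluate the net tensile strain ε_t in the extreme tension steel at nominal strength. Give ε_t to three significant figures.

a = A_s f_y/(0.85 f'_c b) = 58.42 mm.
β₁ = 0.708, so c = a/β₁ = 58.42/0.708 = 82.51 mm.
From the linear strain diagram with ε_cu = 0.003: ε_t = 0.003 (d − c)/c = 0.003 × (325 − 82.51)/82.51 = 0.00882.
Since ε_t ≥ 0.005, the section is tension-controlled.

ε_t ≈ 0.00882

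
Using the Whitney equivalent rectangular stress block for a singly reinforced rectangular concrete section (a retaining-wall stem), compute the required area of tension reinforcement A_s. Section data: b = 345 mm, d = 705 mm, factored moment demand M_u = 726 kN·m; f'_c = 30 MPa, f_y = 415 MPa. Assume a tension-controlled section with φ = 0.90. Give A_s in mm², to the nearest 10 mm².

A_s ≈ 3070 mm²

M_n = M_u/φ = 726/0.90 = 806.667 kN·m.
With M_n = 0.85 f'_c a b (d − a/2), solve the quadratic for a:
a = d − √(d² − 2M_n/(0.85 f'_c b)) = 705 − √(705² − 2 × 806.667×10⁶/(0.85 × 30 × 345)) = 144.96 mm.
A_s = 0.85 f'_c a b / f_y = 0.85 × 30 × 144.96 × 345 / 415 = 3073.0 mm².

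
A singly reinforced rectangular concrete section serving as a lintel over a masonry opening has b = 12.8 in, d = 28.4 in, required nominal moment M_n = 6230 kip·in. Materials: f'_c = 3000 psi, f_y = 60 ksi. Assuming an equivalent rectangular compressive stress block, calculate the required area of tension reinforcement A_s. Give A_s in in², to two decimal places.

A_s ≈ 4.24 in²

From M_n = 0.85 f'_c a b (d − a/2):
a = d − √(d² − 2M_n/(0.85 f'_c b)) = 28.4 − √(28.4² − 2 × 6230/(0.85 × 3 × 12.8)) = 7.789 in.
A_s = 0.85 f'_c a b / f_y = 0.85 × 3 × 7.789 × 12.8 / 60 = 4.237 in².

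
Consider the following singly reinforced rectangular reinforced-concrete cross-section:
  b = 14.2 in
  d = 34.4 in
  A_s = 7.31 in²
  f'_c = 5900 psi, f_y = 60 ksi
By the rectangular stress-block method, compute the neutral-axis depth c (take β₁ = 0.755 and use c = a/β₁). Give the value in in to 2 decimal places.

c ≈ 8.16 in

T = A_s f_y = 7.31 × 60 = 438.6 kips.
a = T/(0.85 f'_c b) = 438.6/(0.85 × 5.9 × 14.2) = 6.1590 in.
With β₁ = 0.755, c = a/β₁ = 6.1590/0.755 = 8.16 in.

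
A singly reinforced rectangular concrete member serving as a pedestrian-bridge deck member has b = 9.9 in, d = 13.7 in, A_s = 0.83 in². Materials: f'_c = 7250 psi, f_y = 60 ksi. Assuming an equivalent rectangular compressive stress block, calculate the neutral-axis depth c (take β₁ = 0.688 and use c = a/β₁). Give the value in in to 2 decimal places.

c ≈ 1.19 in

T = A_s f_y = 0.83 × 60 = 49.8 kips.
a = T/(0.85 f'_c b) = 49.8/(0.85 × 7.25 × 9.9) = 0.8163 in.
With β₁ = 0.688, c = a/β₁ = 0.8163/0.688 = 1.19 in.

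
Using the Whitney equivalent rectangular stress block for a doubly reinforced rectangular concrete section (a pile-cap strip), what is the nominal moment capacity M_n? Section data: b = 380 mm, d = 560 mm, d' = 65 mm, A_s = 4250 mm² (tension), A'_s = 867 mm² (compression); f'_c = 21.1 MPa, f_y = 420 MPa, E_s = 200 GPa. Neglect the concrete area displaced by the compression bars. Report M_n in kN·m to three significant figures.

M_n ≈ 828 kN·m

Assume both tension and compression steel yield.
Net tension couple steel: A_s − A'_s = 3383 mm².
a = (A_s − A'_s) f_y / (0.85 f'_c b) = 1420860/(0.85 × 21.1 × 380) = 208.48 mm.
c = a/β₁ = 208.48/0.85 = 245.27 mm; ε'_s = 0.003(c − d')/c = 0.0022 ≥ f_y/E_s = 0.0021, so compression steel does yield.
M_n = (A_s − A'_s) f_y (d − a/2) + A'_s f_y (d − d') = [1420860 × (560 − 104.24) + 364140 × (560 − 65)] × 10⁻⁶ = 647.57 + 180.25 = 827.82 kN·m.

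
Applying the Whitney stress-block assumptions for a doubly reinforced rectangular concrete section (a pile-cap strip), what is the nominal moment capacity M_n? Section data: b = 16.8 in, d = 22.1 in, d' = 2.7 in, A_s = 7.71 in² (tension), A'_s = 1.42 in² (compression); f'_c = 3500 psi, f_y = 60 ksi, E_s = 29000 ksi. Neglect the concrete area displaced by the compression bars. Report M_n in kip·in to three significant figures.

M_n ≈ 8570 kip·in

Assume both steels yield.
a = (A_s − A'_s) f_y/(0.85 f'_c b) = (7.71 − 1.42) × 60/(0.85 × 3.5 × 16.8) = 7.551 in.
c = a/β₁ = 7.551/0.85 = 8.884 in; ε'_s = 0.003(c − d')/c = 0.0021 ≥ ε_y = 0.0021, so the compression steel yields.
M_n = (A_s − A'_s) f_y (d − a/2) + A'_s f_y (d − d') = 377.4 × (22.1 − 3.7755) + 85.2 × (22.1 − 2.7) = 6915.7 + 1652.9 = 8568.6 kip·in.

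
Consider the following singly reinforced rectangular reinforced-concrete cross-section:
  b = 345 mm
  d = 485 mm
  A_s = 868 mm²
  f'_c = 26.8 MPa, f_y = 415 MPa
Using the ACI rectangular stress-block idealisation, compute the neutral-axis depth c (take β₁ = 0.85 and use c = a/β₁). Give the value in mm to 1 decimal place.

T = A_s f_y = 868 × 415 = 360220 N = 360.22 kN.
Setting C = 0.85 f'_c a b equal to T: a = 360220/(0.85 × 26.8 × 345) = 45.835 mm.
With β₁ = 0.85, c = a/β₁ = 45.835/0.85 = 53.9 mm.

c ≈ 53.9 mm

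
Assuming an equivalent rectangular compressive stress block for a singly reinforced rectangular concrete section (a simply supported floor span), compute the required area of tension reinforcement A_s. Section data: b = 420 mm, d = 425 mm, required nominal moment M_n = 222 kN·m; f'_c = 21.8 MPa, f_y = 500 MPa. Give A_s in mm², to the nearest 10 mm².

A_s ≈ 1140 mm²

With M_n = 0.85 f'_c a b (d − a/2), solve the quadratic for a:
a = d − √(d² − 2M_n/(0.85 f'_c b)) = 425 − √(425² − 2 × 222×10⁶/(0.85 × 21.8 × 420)) = 73.47 mm.
A_s = 0.85 f'_c a b / f_y = 0.85 × 21.8 × 73.47 × 420 / 500 = 1143.6 mm².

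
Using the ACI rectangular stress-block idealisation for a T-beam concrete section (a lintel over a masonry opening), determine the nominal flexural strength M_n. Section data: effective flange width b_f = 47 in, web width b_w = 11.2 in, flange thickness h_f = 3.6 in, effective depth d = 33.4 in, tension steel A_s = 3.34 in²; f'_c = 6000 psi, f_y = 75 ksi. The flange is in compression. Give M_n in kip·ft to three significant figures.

M_n ≈ 686 kip·ft

Tension: T = A_s f_y = 3.34 × 75 = 250.5 kips.
Try a within the flange: a = T/(0.85 f'_c b_f) = 250.5/(0.85 × 6 × 47) = 1.045 in.
Since a = 1.045 ≤ h_f = 3.6 in, the stress block lies entirely in the flange; analyse as a rectangular beam of width b_f.
M_n = T(d − a/2) = 250.5 × (33.4 − 0.5225) = 8235.8 kip·in.
M_n = 8235.8/12 = 686.32 kip·ft.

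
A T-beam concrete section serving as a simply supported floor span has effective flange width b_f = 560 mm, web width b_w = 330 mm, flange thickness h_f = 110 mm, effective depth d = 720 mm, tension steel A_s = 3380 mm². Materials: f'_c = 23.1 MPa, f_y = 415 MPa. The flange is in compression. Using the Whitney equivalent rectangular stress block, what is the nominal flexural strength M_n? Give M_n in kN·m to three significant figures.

M_n ≈ 919 kN·m

Tension: T = A_s f_y = 3380 × 415 = 1402700 N.
Try a within the flange: a = T/(0.85 f'_c b_f) = 1402700/(0.85 × 23.1 × 560) = 127.57 mm.
a = 127.57 > h_f = 110 mm: the block extends into the web. Split into flange-overhang and web parts.
C_f = 0.85 f'_c (b_f − b_w) h_f = 0.85 × 23.1 × (560 − 330) × 110 = 496766 N.
Remaining web compression depth: a_w = (T − C_f)/(0.85 f'_c b_w) = (1402700 − 496766)/(0.85 × 23.1 × 330) = 139.81 mm.
M_n = C_f(d − h_f/2) + (T − C_f)(d − a_w/2) = 496766 × (720 − 55) + 905934 × (720 − 69.905) = 330.35 + 588.94 = 919.29 × 10⁶ N·mm.
M_n = 919.29 kN·m.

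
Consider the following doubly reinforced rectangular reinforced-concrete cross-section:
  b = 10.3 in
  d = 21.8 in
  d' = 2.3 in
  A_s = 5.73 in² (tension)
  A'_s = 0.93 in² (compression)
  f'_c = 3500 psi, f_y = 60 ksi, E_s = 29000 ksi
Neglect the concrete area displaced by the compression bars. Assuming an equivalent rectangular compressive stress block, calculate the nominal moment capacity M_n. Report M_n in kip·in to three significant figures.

Assume both steels yield.
a = (A_s − A'_s) f_y/(0.85 f'_c b) = (5.73 − 0.93) × 60/(0.85 × 3.5 × 10.3) = 9.399 in.
c = a/β₁ = 9.399/0.85 = 11.058 in; ε'_s = 0.003(c − d')/c = 0.0024 ≥ ε_y = 0.0021, so the compression steel yields.
M_n = (A_s − A'_s) f_y (d − a/2) + A'_s f_y (d − d') = 288 × (21.8 − 4.6995) + 55.8 × (21.8 − 2.3) = 4924.9 + 1088.1 = 6013.0 kip·in.

M_n ≈ 6010 kip·in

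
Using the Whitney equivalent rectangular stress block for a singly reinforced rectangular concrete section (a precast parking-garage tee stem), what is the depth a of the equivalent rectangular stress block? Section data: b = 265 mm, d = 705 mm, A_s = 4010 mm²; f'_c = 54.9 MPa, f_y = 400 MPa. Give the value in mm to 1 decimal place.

T = A_s f_y = 4010 × 400 = 1604000 N = 1604 kN.
Setting C = 0.85 f'_c a b equal to T: a = 1604000/(0.85 × 54.9 × 265) = 129.7 mm.

a ≈ 129.7 mm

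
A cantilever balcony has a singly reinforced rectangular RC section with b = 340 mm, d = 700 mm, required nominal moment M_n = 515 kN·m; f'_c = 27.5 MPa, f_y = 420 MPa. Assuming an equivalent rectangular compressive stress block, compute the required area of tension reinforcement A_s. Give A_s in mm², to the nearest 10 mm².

With M_n = 0.85 f'_c a b (d − a/2), solve the quadratic for a:
a = d − √(d² − 2M_n/(0.85 f'_c b)) = 700 − √(700² − 2 × 515×10⁶/(0.85 × 27.5 × 340)) = 99.67 mm.
A_s = 0.85 f'_c a b / f_y = 0.85 × 27.5 × 99.67 × 340 / 420 = 1886.0 mm².

A_s ≈ 1890 mm²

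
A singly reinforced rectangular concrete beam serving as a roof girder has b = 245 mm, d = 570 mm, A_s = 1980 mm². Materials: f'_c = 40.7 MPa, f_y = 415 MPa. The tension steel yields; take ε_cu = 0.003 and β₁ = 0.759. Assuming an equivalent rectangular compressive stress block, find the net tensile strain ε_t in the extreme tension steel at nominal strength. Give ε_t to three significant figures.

a = A_s f_y/(0.85 f'_c b) = 96.95 mm.
β₁ = 0.759, so c = a/β₁ = 96.95/0.759 = 127.73 mm.
From the linear strain diagram with ε_cu = 0.003: ε_t = 0.003 (d − c)/c = 0.003 × (570 − 127.73)/127.73 = 0.0104.
Since ε_t ≥ 0.005, the section is tension-controlled.

ε_t ≈ 0.0104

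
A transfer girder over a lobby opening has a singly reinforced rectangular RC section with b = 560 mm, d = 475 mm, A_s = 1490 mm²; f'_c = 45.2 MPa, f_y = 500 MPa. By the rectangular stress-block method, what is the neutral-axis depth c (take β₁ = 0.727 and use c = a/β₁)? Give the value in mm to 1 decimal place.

c ≈ 47.6 mm

T = A_s f_y = 1490 × 500 = 745000 N = 745 kN.
Setting C = 0.85 f'_c a b equal to T: a = 745000/(0.85 × 45.2 × 560) = 34.627 mm.
With β₁ = 0.727, c = a/β₁ = 34.627/0.727 = 47.6 mm.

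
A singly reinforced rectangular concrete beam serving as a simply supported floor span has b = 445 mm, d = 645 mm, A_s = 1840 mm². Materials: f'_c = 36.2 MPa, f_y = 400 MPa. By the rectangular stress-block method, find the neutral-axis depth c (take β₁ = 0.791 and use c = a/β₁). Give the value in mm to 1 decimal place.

c ≈ 68.0 mm

T = A_s f_y = 1840 × 400 = 736000 N = 736 kN.
Setting C = 0.85 f'_c a b equal to T: a = 736000/(0.85 × 36.2 × 445) = 53.751 mm.
With β₁ = 0.791, c = a/β₁ = 53.751/0.791 = 68.0 mm.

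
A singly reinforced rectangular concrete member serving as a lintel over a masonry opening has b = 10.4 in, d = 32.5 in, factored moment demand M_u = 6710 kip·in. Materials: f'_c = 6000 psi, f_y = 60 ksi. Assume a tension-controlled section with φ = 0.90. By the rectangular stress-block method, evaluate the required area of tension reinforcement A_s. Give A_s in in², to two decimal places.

M_n = M_u/φ = 6710/0.90 = 7455.56 kip·in.
From M_n = 0.85 f'_c a b (d − a/2):
a = d − √(d² − 2M_n/(0.85 f'_c b)) = 32.5 − √(32.5² − 2 × 7455.56/(0.85 × 6 × 10.4)) = 4.659 in.
A_s = 0.85 f'_c a b / f_y = 0.85 × 6 × 4.659 × 10.4 / 60 = 4.119 in².

A_s ≈ 4.12 in²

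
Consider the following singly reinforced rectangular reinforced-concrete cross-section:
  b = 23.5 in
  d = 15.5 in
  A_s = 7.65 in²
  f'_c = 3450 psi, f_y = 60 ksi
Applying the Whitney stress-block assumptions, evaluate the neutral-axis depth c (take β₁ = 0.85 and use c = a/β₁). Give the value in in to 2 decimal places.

T = A_s f_y = 7.65 × 60 = 459 kips.
a = T/(0.85 f'_c b) = 459/(0.85 × 3.45 × 23.5) = 6.6605 in.
With β₁ = 0.85, c = a/β₁ = 6.6605/0.85 = 7.84 in.

c ≈ 7.84 in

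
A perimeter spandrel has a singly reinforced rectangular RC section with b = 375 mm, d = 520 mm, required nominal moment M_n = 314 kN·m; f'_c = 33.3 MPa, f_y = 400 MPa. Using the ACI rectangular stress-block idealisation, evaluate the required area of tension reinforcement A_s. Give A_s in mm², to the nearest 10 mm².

With M_n = 0.85 f'_c a b (d − a/2), solve the quadratic for a:
a = d − √(d² − 2M_n/(0.85 f'_c b)) = 520 − √(520² − 2 × 314×10⁶/(0.85 × 33.3 × 375)) = 60.40 mm.
A_s = 0.85 f'_c a b / f_y = 0.85 × 33.3 × 60.40 × 375 / 400 = 1602.8 mm².

A_s ≈ 1600 mm²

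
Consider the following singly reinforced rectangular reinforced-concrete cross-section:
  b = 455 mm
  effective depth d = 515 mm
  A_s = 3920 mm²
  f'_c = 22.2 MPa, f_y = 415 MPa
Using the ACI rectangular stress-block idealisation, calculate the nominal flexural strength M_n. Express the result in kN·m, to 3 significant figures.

T = A_s f_y = 3920 × 415 = 1626800 N = 1626.8 kN.
From C = T: a = T/(0.85 f'_c b) = 1626800/(0.85 × 22.2 × 455) = 189.47 mm.
M_n = T(d − a/2) = 1626.8 kN × (515 − 94.735) mm = 683.69 kN·m.

M_n ≈ 684 kN·m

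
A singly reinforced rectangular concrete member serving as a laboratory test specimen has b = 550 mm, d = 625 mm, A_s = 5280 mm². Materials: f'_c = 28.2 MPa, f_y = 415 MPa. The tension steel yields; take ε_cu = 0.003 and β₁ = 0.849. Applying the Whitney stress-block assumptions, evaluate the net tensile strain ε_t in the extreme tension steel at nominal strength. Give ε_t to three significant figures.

ε_t ≈ 0.00658

a = A_s f_y/(0.85 f'_c b) = 166.21 mm.
β₁ = 0.849, so c = a/β₁ = 166.21/0.849 = 195.77 mm.
From the linear strain diagram with ε_cu = 0.003: ε_t = 0.003 (d − c)/c = 0.003 × (625 − 195.77)/195.77 = 0.00658.
Since ε_t ≥ 0.005, the section is tension-controlled.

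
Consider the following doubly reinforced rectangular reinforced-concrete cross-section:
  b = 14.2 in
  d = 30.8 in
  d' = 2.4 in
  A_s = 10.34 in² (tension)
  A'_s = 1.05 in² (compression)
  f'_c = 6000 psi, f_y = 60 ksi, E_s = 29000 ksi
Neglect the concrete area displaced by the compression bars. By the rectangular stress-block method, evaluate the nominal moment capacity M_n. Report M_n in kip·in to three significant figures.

Assume both steels yield.
a = (A_s − A'_s) f_y/(0.85 f'_c b) = (10.34 − 1.05) × 60/(0.85 × 6 × 14.2) = 7.697 in.
c = a/β₁ = 7.697/0.75 = 10.263 in; ε'_s = 0.003(c − d')/c = 0.0023 ≥ ε_y = 0.0021, so the compression steel yields.
M_n = (A_s − A'_s) f_y (d − a/2) + A'_s f_y (d − d') = 557.4 × (30.8 − 3.8485) + 63 × (30.8 − 2.4) = 15022.8 + 1789.2 = 16812.0 kip·in.

M_n ≈ 16800 kip·in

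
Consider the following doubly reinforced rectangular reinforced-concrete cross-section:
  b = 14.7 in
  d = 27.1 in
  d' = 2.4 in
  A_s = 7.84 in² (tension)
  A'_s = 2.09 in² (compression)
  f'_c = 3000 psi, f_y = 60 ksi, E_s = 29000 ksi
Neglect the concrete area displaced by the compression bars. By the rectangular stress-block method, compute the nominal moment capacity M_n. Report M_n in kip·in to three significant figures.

M_n ≈ 10900 kip·in

Assume both steels yield.
a = (A_s − A'_s) f_y/(0.85 f'_c b) = (7.84 − 2.09) × 60/(0.85 × 3 × 14.7) = 9.204 in.
c = a/β₁ = 9.204/0.85 = 10.828 in; ε'_s = 0.003(c − d')/c = 0.0023 ≥ ε_y = 0.0021, so the compression steel yields.
M_n = (A_s − A'_s) f_y (d − a/2) + A'_s f_y (d − d') = 345 × (27.1 − 4.602) + 125.4 × (27.1 − 2.4) = 7761.8 + 3097.4 = 10859.2 kip·in.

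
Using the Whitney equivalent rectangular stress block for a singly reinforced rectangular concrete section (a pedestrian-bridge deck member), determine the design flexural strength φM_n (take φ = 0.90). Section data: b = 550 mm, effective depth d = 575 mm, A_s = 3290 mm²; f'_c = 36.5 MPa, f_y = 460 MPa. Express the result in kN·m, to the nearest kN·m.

T = A_s f_y = 3290 × 460 = 1513400 N = 1513.4 kN.
From C = T: a = T/(0.85 f'_c b) = 1513400/(0.85 × 36.5 × 550) = 88.69 mm.
M_n = T(d − a/2) = 1513.4 kN × (575 − 44.345) mm = 803.09 kN·m.
φM_n = 0.90 × 803.09 = 722.78 kN·m.

φM_n ≈ 723 kN·m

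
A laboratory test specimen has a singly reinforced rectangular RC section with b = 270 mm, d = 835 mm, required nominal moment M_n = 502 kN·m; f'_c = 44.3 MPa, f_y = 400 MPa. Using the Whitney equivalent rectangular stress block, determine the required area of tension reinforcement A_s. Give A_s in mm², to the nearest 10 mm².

With M_n = 0.85 f'_c a b (d − a/2), solve the quadratic for a:
a = d − √(d² − 2M_n/(0.85 f'_c b)) = 835 − √(835² − 2 × 502×10⁶/(0.85 × 44.3 × 270)) = 61.39 mm.
A_s = 0.85 f'_c a b / f_y = 0.85 × 44.3 × 61.39 × 270 / 400 = 1560.4 mm².

A_s ≈ 1560 mm²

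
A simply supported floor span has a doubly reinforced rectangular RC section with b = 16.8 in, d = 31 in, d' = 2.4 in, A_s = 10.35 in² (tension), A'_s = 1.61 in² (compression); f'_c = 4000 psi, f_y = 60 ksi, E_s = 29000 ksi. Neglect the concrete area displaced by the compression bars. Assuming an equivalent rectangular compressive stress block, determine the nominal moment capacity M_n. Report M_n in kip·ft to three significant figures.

M_n ≈ 1380 kip·ft

Assume both steels yield.
a = (A_s − A'_s) f_y/(0.85 f'_c b) = (10.35 − 1.61) × 60/(0.85 × 4 × 16.8) = 9.181 in.
c = a/β₁ = 9.181/0.85 = 10.801 in; ε'_s = 0.003(c − d')/c = 0.0023 ≥ ε_y = 0.0021, so the compression steel yields.
M_n = (A_s − A'_s) f_y (d − a/2) + A'_s f_y (d − d') = 524.4 × (31 − 4.5905) + 96.6 × (31 − 2.4) = 13849.1 + 2762.8 = 16611.9 kip·in = 16611.9/12 = 1384.33 kip·ft.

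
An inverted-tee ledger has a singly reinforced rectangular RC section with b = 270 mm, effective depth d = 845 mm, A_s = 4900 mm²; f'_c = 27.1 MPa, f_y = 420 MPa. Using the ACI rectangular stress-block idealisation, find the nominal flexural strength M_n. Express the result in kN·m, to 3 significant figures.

T = A_s f_y = 4900 × 420 = 2058000 N = 2058 kN.
From C = T: a = T/(0.85 f'_c b) = 2058000/(0.85 × 27.1 × 270) = 330.90 mm.
M_n = T(d − a/2) = 2058 kN × (845 − 165.45) mm = 1398.51 kN·m.

M_n ≈ 1400 kN·m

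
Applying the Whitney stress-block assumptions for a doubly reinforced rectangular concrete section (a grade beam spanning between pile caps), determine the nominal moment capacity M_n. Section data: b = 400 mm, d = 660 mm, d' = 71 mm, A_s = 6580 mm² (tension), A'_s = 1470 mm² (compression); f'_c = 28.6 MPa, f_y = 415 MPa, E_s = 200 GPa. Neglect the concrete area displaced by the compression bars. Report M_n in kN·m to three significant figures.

Assume both tension and compression steel yield.
Net tension couple steel: A_s − A'_s = 5110 mm².
a = (A_s − A'_s) f_y / (0.85 f'_c b) = 2120650/(0.85 × 28.6 × 400) = 218.08 mm.
c = a/β₁ = 218.08/0.846 = 257.78 mm; ε'_s = 0.003(c − d')/c = 0.0022 ≥ f_y/E_s = 0.0021, so compression steel does yield.
M_n = (A_s − A'_s) f_y (d − a/2) + A'_s f_y (d − d') = [2120650 × (660 − 109.04) + 610050 × (660 − 71)] × 10⁻⁶ = 1168.39 + 359.32 = 1527.71 kN·m.

M_n ≈ 1530 kN·m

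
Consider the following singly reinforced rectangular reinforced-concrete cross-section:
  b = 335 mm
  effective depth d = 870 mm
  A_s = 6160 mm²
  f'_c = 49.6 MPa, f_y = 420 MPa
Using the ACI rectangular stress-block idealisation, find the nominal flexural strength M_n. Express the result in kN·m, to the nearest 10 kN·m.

T = A_s f_y = 6160 × 420 = 2587200 N = 2587.2 kN.
From C = T: a = T/(0.85 f'_c b) = 2587200/(0.85 × 49.6 × 335) = 183.18 mm.
M_n = T(d − a/2) = 2587.2 kN × (870 − 91.59) mm = 2013.90 kN·m.

M_n ≈ 2010 kN·m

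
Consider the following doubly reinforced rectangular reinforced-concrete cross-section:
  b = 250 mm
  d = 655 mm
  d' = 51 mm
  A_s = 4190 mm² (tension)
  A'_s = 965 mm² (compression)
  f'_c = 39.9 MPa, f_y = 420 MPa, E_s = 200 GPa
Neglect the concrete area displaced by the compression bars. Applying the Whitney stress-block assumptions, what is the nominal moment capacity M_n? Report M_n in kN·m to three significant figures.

M_n ≈ 1020 kN·m

Assume both tension and compression steel yield.
Net tension couple steel: A_s − A'_s = 3225 mm².
a = (A_s − A'_s) f_y / (0.85 f'_c b) = 1354500/(0.85 × 39.9 × 250) = 159.75 mm.
c = a/β₁ = 159.75/0.765 = 208.82 mm; ε'_s = 0.003(c − d')/c = 0.0023 ≥ f_y/E_s = 0.0021, so compression steel does yield.
M_n = (A_s − A'_s) f_y (d − a/2) + A'_s f_y (d − d') = [1354500 × (655 − 79.875) + 405300 × (655 − 51)] × 10⁻⁶ = 779.01 + 244.80 = 1023.81 kN·m.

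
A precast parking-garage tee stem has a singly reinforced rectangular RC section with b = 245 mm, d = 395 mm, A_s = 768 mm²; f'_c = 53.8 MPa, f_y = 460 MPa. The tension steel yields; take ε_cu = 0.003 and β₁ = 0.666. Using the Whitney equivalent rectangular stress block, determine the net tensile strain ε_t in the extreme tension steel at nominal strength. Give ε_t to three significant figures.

a = A_s f_y/(0.85 f'_c b) = 31.53 mm.
β₁ = 0.666, so c = a/β₁ = 31.53/0.666 = 47.34 mm.
From the linear strain diagram with ε_cu = 0.003: ε_t = 0.003 (d − c)/c = 0.003 × (395 − 47.34)/47.34 = 0.0220.
Since ε_t ≥ 0.005, the section is tension-controlled.

ε_t ≈ 0.0220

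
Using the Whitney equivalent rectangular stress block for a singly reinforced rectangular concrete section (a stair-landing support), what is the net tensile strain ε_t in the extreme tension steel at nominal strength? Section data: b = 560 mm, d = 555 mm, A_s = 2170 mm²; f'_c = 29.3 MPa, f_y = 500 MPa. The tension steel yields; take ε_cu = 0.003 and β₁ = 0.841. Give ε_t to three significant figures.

ε_t ≈ 0.0150

a = A_s f_y/(0.85 f'_c b) = 77.80 mm.
β₁ = 0.841, so c = a/β₁ = 77.80/0.841 = 92.51 mm.
From the linear strain diagram with ε_cu = 0.003: ε_t = 0.003 (d − c)/c = 0.003 × (555 − 92.51)/92.51 = 0.0150.
Since ε_t ≥ 0.005, the section is tension-controlled.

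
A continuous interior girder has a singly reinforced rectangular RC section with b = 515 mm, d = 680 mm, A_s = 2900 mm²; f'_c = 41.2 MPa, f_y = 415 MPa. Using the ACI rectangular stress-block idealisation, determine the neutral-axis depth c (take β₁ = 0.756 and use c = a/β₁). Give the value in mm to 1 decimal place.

c ≈ 88.3 mm

T = A_s f_y = 2900 × 415 = 1203500 N = 1203.5 kN.
Setting C = 0.85 f'_c a b equal to T: a = 1203500/(0.85 × 41.2 × 515) = 66.730 mm.
With β₁ = 0.756, c = a/β₁ = 66.730/0.756 = 88.3 mm.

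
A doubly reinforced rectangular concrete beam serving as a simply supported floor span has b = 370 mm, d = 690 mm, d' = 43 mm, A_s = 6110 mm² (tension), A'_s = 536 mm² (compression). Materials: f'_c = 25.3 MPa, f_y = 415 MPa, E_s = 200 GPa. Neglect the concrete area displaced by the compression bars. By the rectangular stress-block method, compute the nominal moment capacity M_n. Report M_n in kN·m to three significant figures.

Assume both tension and compression steel yield.
Net tension couple steel: A_s − A'_s = 5574 mm².
a = (A_s − A'_s) f_y / (0.85 f'_c b) = 2313210/(0.85 × 25.3 × 370) = 290.72 mm.
c = a/β₁ = 290.72/0.85 = 342.02 mm; ε'_s = 0.003(c − d')/c = 0.0026 ≥ f_y/E_s = 0.0021, so compression steel does yield.
M_n = (A_s − A'_s) f_y (d − a/2) + A'_s f_y (d − d') = [2313210 × (690 − 145.36) + 222440 × (690 − 43)] × 10⁻⁶ = 1259.87 + 143.92 = 1403.79 kN·m.

M_n ≈ 1400 kN·m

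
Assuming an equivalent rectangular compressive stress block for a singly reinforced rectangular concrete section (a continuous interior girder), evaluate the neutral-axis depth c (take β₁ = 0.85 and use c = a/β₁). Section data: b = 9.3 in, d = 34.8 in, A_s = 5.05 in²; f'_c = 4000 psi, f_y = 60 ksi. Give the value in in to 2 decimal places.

T = A_s f_y = 5.05 × 60 = 303 kips.
a = T/(0.85 f'_c b) = 303/(0.85 × 4 × 9.3) = 9.5825 in.
With β₁ = 0.85, c = a/β₁ = 9.5825/0.85 = 11.27 in.

c ≈ 11.27 in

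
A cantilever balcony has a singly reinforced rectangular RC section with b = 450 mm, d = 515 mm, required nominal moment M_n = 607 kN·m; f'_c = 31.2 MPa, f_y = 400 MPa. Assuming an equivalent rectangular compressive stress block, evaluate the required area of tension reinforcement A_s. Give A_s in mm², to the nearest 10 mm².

With M_n = 0.85 f'_c a b (d − a/2), solve the quadratic for a:
a = d − √(d² − 2M_n/(0.85 f'_c b)) = 515 − √(515² − 2 × 607×10⁶/(0.85 × 31.2 × 450)) = 110.65 mm.
A_s = 0.85 f'_c a b / f_y = 0.85 × 31.2 × 110.65 × 450 / 400 = 3301.2 mm².

A_s ≈ 3300 mm²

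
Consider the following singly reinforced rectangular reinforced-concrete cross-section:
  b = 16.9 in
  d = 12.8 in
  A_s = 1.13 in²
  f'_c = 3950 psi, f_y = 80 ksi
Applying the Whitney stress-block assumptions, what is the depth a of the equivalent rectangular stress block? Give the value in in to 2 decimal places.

a ≈ 1.59 in

T = A_s f_y = 1.13 × 80 = 90.4 kips.
a = T/(0.85 f'_c b) = 90.4/(0.85 × 3.95 × 16.9) = 1.59 in.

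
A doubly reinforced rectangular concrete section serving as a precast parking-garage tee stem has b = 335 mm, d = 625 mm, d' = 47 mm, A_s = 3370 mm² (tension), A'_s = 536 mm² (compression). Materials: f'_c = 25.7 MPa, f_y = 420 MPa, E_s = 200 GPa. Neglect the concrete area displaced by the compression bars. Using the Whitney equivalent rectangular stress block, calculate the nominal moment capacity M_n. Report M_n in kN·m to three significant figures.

Assume both tension and compression steel yield.
Net tension couple steel: A_s − A'_s = 2834 mm².
a = (A_s − A'_s) f_y / (0.85 f'_c b) = 1190280/(0.85 × 25.7 × 335) = 162.65 mm.
c = a/β₁ = 162.65/0.85 = 191.35 mm; ε'_s = 0.003(c − d')/c = 0.0023 ≥ f_y/E_s = 0.0021, so compression steel does yield.
M_n = (A_s − A'_s) f_y (d − a/2) + A'_s f_y (d − d') = [1190280 × (625 − 81.325) + 225120 × (625 − 47)] × 10⁻⁶ = 647.13 + 130.12 = 777.25 kN·m.

M_n ≈ 777 kN·m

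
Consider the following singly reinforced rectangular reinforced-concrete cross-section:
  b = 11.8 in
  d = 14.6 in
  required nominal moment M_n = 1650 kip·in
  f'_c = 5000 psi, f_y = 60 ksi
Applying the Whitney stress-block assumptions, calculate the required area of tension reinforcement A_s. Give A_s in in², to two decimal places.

From M_n = 0.85 f'_c a b (d − a/2):
a = d − √(d² − 2M_n/(0.85 f'_c b)) = 14.6 − √(14.6² − 2 × 1650/(0.85 × 5 × 11.8)) = 2.461 in.
A_s = 0.85 f'_c a b / f_y = 0.85 × 5 × 2.461 × 11.8 / 60 = 2.057 in².

A_s ≈ 2.06 in²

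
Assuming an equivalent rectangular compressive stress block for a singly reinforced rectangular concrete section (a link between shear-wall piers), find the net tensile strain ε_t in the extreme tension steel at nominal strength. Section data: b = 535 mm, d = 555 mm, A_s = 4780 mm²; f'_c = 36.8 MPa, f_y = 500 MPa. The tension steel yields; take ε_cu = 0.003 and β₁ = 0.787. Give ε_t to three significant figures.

ε_t ≈ 0.00618

a = A_s f_y/(0.85 f'_c b) = 142.82 mm.
β₁ = 0.787, so c = a/β₁ = 142.82/0.787 = 181.47 mm.
From the linear strain diagram with ε_cu = 0.003: ε_t = 0.003 (d − c)/c = 0.003 × (555 − 181.47)/181.47 = 0.00618.
Since ε_t ≥ 0.005, the section is tension-controlled.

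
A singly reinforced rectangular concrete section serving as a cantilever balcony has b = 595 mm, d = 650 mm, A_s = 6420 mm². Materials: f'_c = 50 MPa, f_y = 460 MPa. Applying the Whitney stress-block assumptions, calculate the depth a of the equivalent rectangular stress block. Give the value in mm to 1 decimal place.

a ≈ 116.8 mm

T = A_s f_y = 6420 × 460 = 2953200 N = 2953.2 kN.
Setting C = 0.85 f'_c a b equal to T: a = 2953200/(0.85 × 50 × 595) = 116.8 mm.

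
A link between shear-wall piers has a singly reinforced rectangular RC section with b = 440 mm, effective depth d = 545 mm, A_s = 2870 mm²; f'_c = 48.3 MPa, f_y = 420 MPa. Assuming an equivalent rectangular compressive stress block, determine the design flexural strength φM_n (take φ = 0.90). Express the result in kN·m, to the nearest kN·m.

T = A_s f_y = 2870 × 420 = 1205400 N = 1205.4 kN.
From C = T: a = T/(0.85 f'_c b) = 1205400/(0.85 × 48.3 × 440) = 66.73 mm.
M_n = T(d − a/2) = 1205.4 kN × (545 − 33.365) mm = 616.72 kN·m.
φM_n = 0.90 × 616.72 = 555.05 kN·m.

φM_n ≈ 555 kN·m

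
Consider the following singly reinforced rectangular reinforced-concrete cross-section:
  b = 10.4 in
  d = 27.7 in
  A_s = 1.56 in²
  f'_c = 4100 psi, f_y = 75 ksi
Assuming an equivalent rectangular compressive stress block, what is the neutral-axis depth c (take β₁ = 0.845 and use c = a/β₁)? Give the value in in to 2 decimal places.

c ≈ 3.82 in

T = A_s f_y = 1.56 × 75 = 117 kips.
a = T/(0.85 f'_c b) = 117/(0.85 × 4.1 × 10.4) = 3.2281 in.
With β₁ = 0.845, c = a/β₁ = 3.2281/0.845 = 3.82 in.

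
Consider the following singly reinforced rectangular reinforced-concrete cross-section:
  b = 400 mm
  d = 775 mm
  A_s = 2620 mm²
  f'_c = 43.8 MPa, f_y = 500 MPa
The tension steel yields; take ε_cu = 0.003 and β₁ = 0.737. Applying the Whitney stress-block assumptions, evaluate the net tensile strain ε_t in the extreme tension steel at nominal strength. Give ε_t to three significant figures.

ε_t ≈ 0.0165

a = A_s f_y/(0.85 f'_c b) = 87.97 mm.
β₁ = 0.737, so c = a/β₁ = 87.97/0.737 = 119.36 mm.
From the linear strain diagram with ε_cu = 0.003: ε_t = 0.003 (d − c)/c = 0.003 × (775 − 119.36)/119.36 = 0.0165.
Since ε_t ≥ 0.005, the section is tension-controlled.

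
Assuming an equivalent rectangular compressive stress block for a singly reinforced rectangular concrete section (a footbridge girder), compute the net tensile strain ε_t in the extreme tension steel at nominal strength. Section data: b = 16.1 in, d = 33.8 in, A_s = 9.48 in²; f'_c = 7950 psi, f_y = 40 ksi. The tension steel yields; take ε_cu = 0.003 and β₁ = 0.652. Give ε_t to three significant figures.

ε_t ≈ 0.0160

a = A_s f_y/(0.85 f'_c b) = 3.485 in.
β₁ = 0.652, so c = a/β₁ = 3.485/0.652 = 5.345 in.
From the linear strain diagram with ε_cu = 0.003: ε_t = 0.003 (d − c)/c = 0.003 × (33.8 − 5.345)/5.345 = 0.0160.
Since ε_t ≥ 0.005, the section is tension-controlled.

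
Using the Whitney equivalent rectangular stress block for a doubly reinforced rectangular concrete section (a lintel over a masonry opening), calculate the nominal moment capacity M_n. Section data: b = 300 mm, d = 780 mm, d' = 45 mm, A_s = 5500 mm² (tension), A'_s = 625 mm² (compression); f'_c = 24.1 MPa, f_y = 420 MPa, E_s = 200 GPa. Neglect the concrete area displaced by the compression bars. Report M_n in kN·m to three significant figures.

M_n ≈ 1450 kN·m

Assume both tension and compression steel yield.
Net tension couple steel: A_s − A'_s = 4875 mm².
a = (A_s − A'_s) f_y / (0.85 f'_c b) = 2047500/(0.85 × 24.1 × 300) = 333.17 mm.
c = a/β₁ = 333.17/0.85 = 391.96 mm; ε'_s = 0.003(c − d')/c = 0.0027 ≥ f_y/E_s = 0.0021, so compression steel does yield.
M_n = (A_s − A'_s) f_y (d − a/2) + A'_s f_y (d − d') = [2047500 × (780 − 166.585) + 262500 × (780 − 45)] × 10⁻⁶ = 1255.97 + 192.94 = 1448.91 kN·m.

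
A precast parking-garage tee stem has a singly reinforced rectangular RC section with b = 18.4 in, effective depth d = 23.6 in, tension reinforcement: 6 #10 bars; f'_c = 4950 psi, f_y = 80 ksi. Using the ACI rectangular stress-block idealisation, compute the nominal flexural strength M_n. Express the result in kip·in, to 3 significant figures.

A_s = 6 × 1.27 = 7.62 in².
T = A_s f_y = 7.62 × 80 = 609.6 kips.
a = T/(0.85 f'_c b) = 609.6/(0.85 × 4.95 × 18.4) = 7.874 in.
M_n = T(d − a/2) = 609.6 × (23.6 − 3.937) = 11986.6 kip·in.

M_n ≈ 12000 kip·in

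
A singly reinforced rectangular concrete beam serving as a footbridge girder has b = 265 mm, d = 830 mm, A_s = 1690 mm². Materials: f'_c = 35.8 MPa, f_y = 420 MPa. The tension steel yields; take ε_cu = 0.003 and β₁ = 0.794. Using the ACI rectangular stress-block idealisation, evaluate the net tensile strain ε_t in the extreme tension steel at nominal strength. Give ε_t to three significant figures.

ε_t ≈ 0.0195

a = A_s f_y/(0.85 f'_c b) = 88.02 mm.
β₁ = 0.794, so c = a/β₁ = 88.02/0.794 = 110.86 mm.
From the linear strain diagram with ε_cu = 0.003: ε_t = 0.003 (d − c)/c = 0.003 × (830 − 110.86)/110.86 = 0.0195.
Since ε_t ≥ 0.005, the section is tension-controlled.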